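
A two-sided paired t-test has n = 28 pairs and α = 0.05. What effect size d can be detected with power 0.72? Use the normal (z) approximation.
d ≈ 0.48

Minimum detectable effect (paired t-test, normal approximation):
d = (z_{α/2} + z_β) / √n
d = (1.960 + 0.583) / √28
d = 2.543 / 5.292
d ≈ 0.48

By Cohen's convention (0.2 small / 0.5 medium / 0.8 large): small effect.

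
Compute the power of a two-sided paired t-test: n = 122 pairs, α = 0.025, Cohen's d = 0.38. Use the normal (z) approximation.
Power ≈ 0.97

Power calculation (paired t-test, normal approximation):
z_β = d · √n - z_{α/2}
z_β = 0.38 · √122 - 2.241
z_β = 0.38 · 11.045 - 2.241
z_β = 1.956

Power = Φ(z_β) = Φ(1.956) ≈ 0.975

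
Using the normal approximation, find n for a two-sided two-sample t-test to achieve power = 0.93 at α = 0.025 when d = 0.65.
n = 66 per group

Sample size formula (two-sample t-test, normal approximation):
n = 2 · ((z_{α/2} + z_β) / d)²

z_{α/2} = 2.241 (for α = 0.025, two-sided)
z_β = 1.476 (for power = 0.93)
d = 0.65

n = 2 · ((2.241 + 1.476) / 0.65)²
n = 2 · (5.718)²
n ≈ 65.39
Round up to the next whole number: n = 66 per group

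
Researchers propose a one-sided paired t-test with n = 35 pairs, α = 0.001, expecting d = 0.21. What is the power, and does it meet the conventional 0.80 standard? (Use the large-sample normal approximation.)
Power ≈ 0.03; the study is underpowered (power < 0.80)

Power calculation (paired t-test, normal approximation):
z_β = d · √n - z_α
z_β = 0.21 · √35 - 3.090
z_β = 0.21 · 5.916 - 3.090
z_β = -1.848

Power = Φ(z_β) = Φ(-1.848) ≈ 0.032

Effect size d = 0.21 is small by Cohen's convention (0.2/0.5/0.8).

Threshold: power ≥ 0.80 is conventionally adequate.
Power ≈ 0.03 → the study is underpowered (power < 0.80).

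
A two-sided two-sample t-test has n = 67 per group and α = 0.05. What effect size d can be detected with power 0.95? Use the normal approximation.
d ≈ 0.62

Minimum detectable effect (two-sample t-test, normal approximation):
d = (z_{α/2} + z_β) / √(n/2)
d = (1.960 + 1.645) / √(67/2)
d = 3.605 / 5.788
d ≈ 0.62

By Cohen's convention (0.2 small / 0.5 medium / 0.8 large): medium effect.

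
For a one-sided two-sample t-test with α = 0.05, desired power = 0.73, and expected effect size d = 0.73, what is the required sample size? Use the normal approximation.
n = 20 per group

Sample size formula (two-sample t-test, normal approximation):
n = 2 · ((z_α + z_β) / d)²

z_α = 1.645 (for α = 0.05, one-sided)
z_β = 0.613 (for power = 0.73)
d = 0.73

n = 2 · ((1.645 + 0.613) / 0.73)²
n = 2 · (3.093)²
n ≈ 19.13
Round up to the next whole number: n = 20 per group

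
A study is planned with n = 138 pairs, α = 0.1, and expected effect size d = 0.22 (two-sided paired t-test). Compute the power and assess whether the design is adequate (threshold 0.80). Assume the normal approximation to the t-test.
Power ≈ 0.83; the study is adequately powered (power ≥ 0.80)

Power calculation (paired t-test, normal approximation):
z_β = d · √n - z_{α/2}
z_β = 0.22 · √138 - 1.645
z_β = 0.22 · 11.747 - 1.645
z_β = 0.940

Power = Φ(z_β) = Φ(0.940) ≈ 0.826

Effect size d = 0.22 is small by Cohen's convention (0.2/0.5/0.8).

Threshold: power ≥ 0.80 is conventionally adequate.
Power ≈ 0.83 → the study is adequately powered (power ≥ 0.80).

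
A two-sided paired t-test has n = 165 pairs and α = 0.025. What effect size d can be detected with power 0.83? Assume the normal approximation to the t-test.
d ≈ 0.25

Minimum detectable effect (paired t-test, normal approximation):
d = (z_{α/2} + z_β) / √n
d = (2.241 + 0.954) / √165
d = 3.196 / 12.845
d ≈ 0.25

By Cohen's convention (0.2 small / 0.5 medium / 0.8 large): small effect.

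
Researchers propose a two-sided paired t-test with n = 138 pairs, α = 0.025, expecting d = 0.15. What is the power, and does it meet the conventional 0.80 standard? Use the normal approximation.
Power ≈ 0.32; the study is underpowered (power < 0.80)

Power calculation (paired t-test, normal approximation):
z_β = d · √n - z_{α/2}
z_β = 0.15 · √138 - 2.241
z_β = 0.15 · 11.747 - 2.241
z_β = -0.479

Power = Φ(z_β) = Φ(-0.479) ≈ 0.316

Effect size d = 0.15 is very small by Cohen's convention (0.2/0.5/0.8).

Threshold: power ≥ 0.80 is conventionally adequate.
Power ≈ 0.32 → the study is underpowered (power < 0.80).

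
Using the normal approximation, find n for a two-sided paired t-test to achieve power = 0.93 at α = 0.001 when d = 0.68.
n = 50 pairs

Sample size formula (paired t-test, normal approximation):
n = ((z_{α/2} + z_β) / d)²

z_{α/2} = 3.291 (for α = 0.001, two-sided)
z_β = 1.476 (for power = 0.93)
d = 0.68

n = ((3.291 + 1.476) / 0.68)²
n = (7.010)²
n ≈ 49.14
Round up to the next whole number: n = 50 pairs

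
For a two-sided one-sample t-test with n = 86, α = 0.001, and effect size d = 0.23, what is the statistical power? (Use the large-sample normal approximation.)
Power ≈ 0.12

Power calculation (one-sample t-test, normal approximation):
z_β = d · √n - z_{α/2}
z_β = 0.23 · √86 - 3.291
z_β = 0.23 · 9.274 - 3.291
z_β = -1.158

Power = Φ(z_β) = Φ(-1.158) ≈ 0.124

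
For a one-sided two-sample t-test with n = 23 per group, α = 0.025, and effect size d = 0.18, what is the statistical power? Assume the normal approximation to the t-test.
Power ≈ 0.09

Power calculation (two-sample t-test, normal approximation):
z_β = d · √(n/2) - z_α
z_β = 0.18 · √(23/2) - 1.960
z_β = 0.18 · 3.391 - 1.960
z_β = -1.350

Power = Φ(z_β) = Φ(-1.350) ≈ 0.089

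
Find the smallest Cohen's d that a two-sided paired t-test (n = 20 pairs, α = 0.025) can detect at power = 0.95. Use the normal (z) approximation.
d ≈ 0.87

Minimum detectable effect (paired t-test, normal approximation):
d = (z_{α/2} + z_β) / √n
d = (2.241 + 1.645) / √20
d = 3.886 / 4.472
d ≈ 0.87

By Cohen's convention (0.2 small / 0.5 medium / 0.8 large): large effect.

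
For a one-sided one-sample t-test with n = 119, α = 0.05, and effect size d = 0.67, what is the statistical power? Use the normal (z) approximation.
Power ≈ 1.00

Power calculation (one-sample t-test, normal approximation):
z_β = d · √n - z_α
z_β = 0.67 · √119 - 1.645
z_β = 0.67 · 10.909 - 1.645
z_β = 5.664

Power = Φ(z_β) = Φ(5.664) ≈ 1.000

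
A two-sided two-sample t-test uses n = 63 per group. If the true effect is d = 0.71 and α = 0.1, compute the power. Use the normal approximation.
Power ≈ 0.99

Power calculation (two-sample t-test, normal approximation):
z_β = d · √(n/2) - z_{α/2}
z_β = 0.71 · √(63/2) - 1.645
z_β = 0.71 · 5.612 - 1.645
z_β = 2.340

Power = Φ(z_β) = Φ(2.340) ≈ 0.990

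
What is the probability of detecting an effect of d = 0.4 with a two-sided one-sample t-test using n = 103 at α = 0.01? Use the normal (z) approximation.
Power ≈ 0.93

Power calculation (one-sample t-test, normal approximation):
z_β = d · √n - z_{α/2}
z_β = 0.4 · √103 - 2.576
z_β = 0.4 · 10.149 - 2.576
z_β = 1.484

Power = Φ(z_β) = Φ(1.484) ≈ 0.931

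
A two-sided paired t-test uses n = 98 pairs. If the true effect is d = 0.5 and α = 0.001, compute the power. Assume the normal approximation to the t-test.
Power ≈ 0.95

Power calculation (paired t-test, normal approximation):
z_β = d · √n - z_{α/2}
z_β = 0.5 · √98 - 3.291
z_β = 0.5 · 9.899 - 3.291
z_β = 1.659

Power = Φ(z_β) = Φ(1.659) ≈ 0.951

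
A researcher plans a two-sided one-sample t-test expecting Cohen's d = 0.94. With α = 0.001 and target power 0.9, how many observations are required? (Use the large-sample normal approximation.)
n = 24

Sample size formula (one-sample t-test, normal approximation):
n = ((z_{α/2} + z_β) / d)²

z_{α/2} = 3.291 (for α = 0.001, two-sided)
z_β = 1.282 (for power = 0.9)
d = 0.94

n = ((3.291 + 1.282) / 0.94)²
n = (4.865)²
n ≈ 23.67
Round up to the next whole number: n = 24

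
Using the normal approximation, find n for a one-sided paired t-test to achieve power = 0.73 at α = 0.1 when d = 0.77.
n = 7 pairs

Sample size formula (paired t-test, normal approximation):
n = ((z_α + z_β) / d)²

z_α = 1.282 (for α = 0.1, one-sided)
z_β = 0.613 (for power = 0.73)
d = 0.77

n = ((1.282 + 0.613) / 0.77)²
n = (2.461)²
n ≈ 6.06
Round up to the next whole number: n = 7 pairs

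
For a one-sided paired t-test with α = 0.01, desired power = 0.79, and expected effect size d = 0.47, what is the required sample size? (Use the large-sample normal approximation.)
n = 45 pairs

Sample size formula (paired t-test, normal approximation):
n = ((z_α + z_β) / d)²

z_α = 2.326 (for α = 0.01, one-sided)
z_β = 0.806 (for power = 0.79)
d = 0.47

n = ((2.326 + 0.806) / 0.47)²
n = (6.664)²
n ≈ 44.41
Round up to the next whole number: n = 45 pairs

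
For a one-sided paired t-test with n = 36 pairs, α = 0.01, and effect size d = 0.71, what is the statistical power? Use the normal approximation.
Power ≈ 0.97

Power calculation (paired t-test, normal approximation):
z_β = d · √n - z_α
z_β = 0.71 · √36 - 2.326
z_β = 0.71 · 6.000 - 2.326
z_β = 1.934

Power = Φ(z_β) = Φ(1.934) ≈ 0.973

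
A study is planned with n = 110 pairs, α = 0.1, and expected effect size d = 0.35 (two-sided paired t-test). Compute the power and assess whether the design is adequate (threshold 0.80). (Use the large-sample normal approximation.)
Power ≈ 0.98; the study is adequately powered (power ≥ 0.80)

Power calculation (paired t-test, normal approximation):
z_β = d · √n - z_{α/2}
z_β = 0.35 · √110 - 1.645
z_β = 0.35 · 10.488 - 1.645
z_β = 2.026

Power = Φ(z_β) = Φ(2.026) ≈ 0.979

Effect size d = 0.35 is small by Cohen's convention (0.2/0.5/0.8).

Threshold: power ≥ 0.80 is conventionally adequate.
Power ≈ 0.98 → the study is adequately powered (power ≥ 0.80).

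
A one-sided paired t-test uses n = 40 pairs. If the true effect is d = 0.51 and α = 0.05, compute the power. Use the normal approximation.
Power ≈ 0.94

Power calculation (paired t-test, normal approximation):
z_β = d · √n - z_α
z_β = 0.51 · √40 - 1.645
z_β = 0.51 · 6.325 - 1.645
z_β = 1.581

Power = Φ(z_β) = Φ(1.581) ≈ 0.943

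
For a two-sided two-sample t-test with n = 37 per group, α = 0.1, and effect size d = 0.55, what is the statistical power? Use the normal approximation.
Power ≈ 0.76

Power calculation (two-sample t-test, normal approximation):
z_β = d · √(n/2) - z_{α/2}
z_β = 0.55 · √(37/2) - 1.645
z_β = 0.55 · 4.301 - 1.645
z_β = 0.721

Power = Φ(z_β) = Φ(0.721) ≈ 0.764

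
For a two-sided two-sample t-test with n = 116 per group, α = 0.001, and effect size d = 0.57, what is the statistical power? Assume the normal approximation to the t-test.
Power ≈ 0.85

Power calculation (two-sample t-test, normal approximation):
z_β = d · √(n/2) - z_{α/2}
z_β = 0.57 · √(116/2) - 3.291
z_β = 0.57 · 7.616 - 3.291
z_β = 1.050

Power = Φ(z_β) = Φ(1.050) ≈ 0.853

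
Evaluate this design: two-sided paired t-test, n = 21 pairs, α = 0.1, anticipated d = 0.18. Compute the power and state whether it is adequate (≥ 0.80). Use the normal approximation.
Power ≈ 0.21; the study is underpowered (power < 0.80)

Power calculation (paired t-test, normal approximation):
z_β = d · √n - z_{α/2}
z_β = 0.18 · √21 - 1.645
z_β = 0.18 · 4.583 - 1.645
z_β = -0.820

Power = Φ(z_β) = Φ(-0.820) ≈ 0.206

Effect size d = 0.18 is very small by Cohen's convention (0.2/0.5/0.8).

Threshold: power ≥ 0.80 is conventionally adequate.
Power ≈ 0.21 → the study is underpowered (power < 0.80).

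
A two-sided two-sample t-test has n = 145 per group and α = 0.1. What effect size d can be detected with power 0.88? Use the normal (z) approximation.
d ≈ 0.33

Minimum detectable effect (two-sample t-test, normal approximation):
d = (z_{α/2} + z_β) / √(n/2)
d = (1.645 + 1.175) / √(145/2)
d = 2.820 / 8.515
d ≈ 0.33

By Cohen's convention (0.2 small / 0.5 medium / 0.8 large): small effect.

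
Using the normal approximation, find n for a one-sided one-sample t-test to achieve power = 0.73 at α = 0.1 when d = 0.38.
n = 25

Sample size formula (one-sample t-test, normal approximation):
n = ((z_α + z_β) / d)²

z_α = 1.282 (for α = 0.1, one-sided)
z_β = 0.613 (for power = 0.73)
d = 0.38

n = ((1.282 + 0.613) / 0.38)²
n = (4.987)²
n ≈ 24.87
Round up to the next whole number: n = 25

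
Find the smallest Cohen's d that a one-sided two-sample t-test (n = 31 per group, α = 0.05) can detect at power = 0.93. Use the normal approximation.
d ≈ 0.79

Minimum detectable effect (two-sample t-test, normal approximation):
d = (z_α + z_β) / √(n/2)
d = (1.645 + 1.476) / √(31/2)
d = 3.121 / 3.937
d ≈ 0.79

By Cohen's convention (0.2 small / 0.5 medium / 0.8 large): medium effect.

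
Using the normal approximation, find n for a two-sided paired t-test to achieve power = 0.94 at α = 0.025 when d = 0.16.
n = 563 pairs

Sample size formula (paired t-test, normal approximation):
n = ((z_{α/2} + z_β) / d)²

z_{α/2} = 2.241 (for α = 0.025, two-sided)
z_β = 1.555 (for power = 0.94)
d = 0.16

n = ((2.241 + 1.555) / 0.16)²
n = (23.725)²
n ≈ 562.88
Round up to the next whole number: n = 563 pairs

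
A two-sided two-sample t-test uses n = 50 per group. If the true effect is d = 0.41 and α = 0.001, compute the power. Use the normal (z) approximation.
Power ≈ 0.11

Power calculation (two-sample t-test, normal approximation):
z_β = d · √(n/2) - z_{α/2}
z_β = 0.41 · √(50/2) - 3.291
z_β = 0.41 · 5.000 - 3.291
z_β = -1.241

Power = Φ(z_β) = Φ(-1.241) ≈ 0.107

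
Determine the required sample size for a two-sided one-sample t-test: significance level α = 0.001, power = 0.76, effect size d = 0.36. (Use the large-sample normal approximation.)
n = 124

Sample size formula (one-sample t-test, normal approximation):
n = ((z_{α/2} + z_β) / d)²

z_{α/2} = 3.291 (for α = 0.001, two-sided)
z_β = 0.706 (for power = 0.76)
d = 0.36

n = ((3.291 + 0.706) / 0.36)²
n = (11.103)²
n ≈ 123.28
Round up to the next whole number: n = 124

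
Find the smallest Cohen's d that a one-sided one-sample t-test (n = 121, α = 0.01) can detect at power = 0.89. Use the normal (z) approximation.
d ≈ 0.32

Minimum detectable effect (one-sample t-test, normal approximation):
d = (z_α + z_β) / √n
d = (2.326 + 1.227) / √121
d = 3.553 / 11.000
d ≈ 0.32

By Cohen's convention (0.2 small / 0.5 medium / 0.8 large): small effect.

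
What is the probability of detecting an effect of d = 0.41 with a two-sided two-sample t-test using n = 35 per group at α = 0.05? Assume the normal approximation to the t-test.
Power ≈ 0.40

Power calculation (two-sample t-test, normal approximation):
z_β = d · √(n/2) - z_{α/2}
z_β = 0.41 · √(35/2) - 1.960
z_β = 0.41 · 4.183 - 1.960
z_β = -0.245

Power = Φ(z_β) = Φ(-0.245) ≈ 0.403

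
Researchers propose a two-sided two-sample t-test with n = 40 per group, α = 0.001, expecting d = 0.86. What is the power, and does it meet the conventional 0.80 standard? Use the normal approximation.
Power ≈ 0.71; the study is underpowered (power < 0.80)

Power calculation (two-sample t-test, normal approximation):
z_β = d · √(n/2) - z_{α/2}
z_β = 0.86 · √(40/2) - 3.291
z_β = 0.86 · 4.472 - 3.291
z_β = 0.556

Power = Φ(z_β) = Φ(0.556) ≈ 0.711

Effect size d = 0.86 is large by Cohen's convention (0.2/0.5/0.8).

Threshold: power ≥ 0.80 is conventionally adequate.
Power ≈ 0.71 → the study is underpowered (power < 0.80).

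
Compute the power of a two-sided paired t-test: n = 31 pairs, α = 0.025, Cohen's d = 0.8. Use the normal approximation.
Power ≈ 0.99

Power calculation (paired t-test, normal approximation):
z_β = d · √n - z_{α/2}
z_β = 0.8 · √31 - 2.241
z_β = 0.8 · 5.568 - 2.241
z_β = 2.213

Power = Φ(z_β) = Φ(2.213) ≈ 0.987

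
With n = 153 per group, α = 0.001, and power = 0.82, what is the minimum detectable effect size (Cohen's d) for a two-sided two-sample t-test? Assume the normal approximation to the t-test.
d ≈ 0.48

Minimum detectable effect (two-sample t-test, normal approximation):
d = (z_{α/2} + z_β) / √(n/2)
d = (3.291 + 0.915) / √(153/2)
d = 4.206 / 8.746
d ≈ 0.48

By Cohen's convention (0.2 small / 0.5 medium / 0.8 large): small effect.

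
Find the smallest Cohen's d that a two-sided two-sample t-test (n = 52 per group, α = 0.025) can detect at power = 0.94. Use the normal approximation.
d ≈ 0.74

Minimum detectable effect (two-sample t-test, normal approximation):
d = (z_{α/2} + z_β) / √(n/2)
d = (2.241 + 1.555) / √(52/2)
d = 3.796 / 5.099
d ≈ 0.74

By Cohen's convention (0.2 small / 0.5 medium / 0.8 large): medium effect.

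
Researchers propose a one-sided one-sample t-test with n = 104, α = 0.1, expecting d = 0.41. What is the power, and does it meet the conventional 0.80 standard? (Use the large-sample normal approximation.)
Power ≈ 1.00; the study is adequately powered (power ≥ 0.80)

Power calculation (one-sample t-test, normal approximation):
z_β = d · √n - z_α
z_β = 0.41 · √104 - 1.282
z_β = 0.41 · 10.198 - 1.282
z_β = 2.900

Power = Φ(z_β) = Φ(2.900) ≈ 0.998

Effect size d = 0.41 is small by Cohen's convention (0.2/0.5/0.8).

Threshold: power ≥ 0.80 is conventionally adequate.
Power ≈ 1.00 → the study is adequately powered (power ≥ 0.80).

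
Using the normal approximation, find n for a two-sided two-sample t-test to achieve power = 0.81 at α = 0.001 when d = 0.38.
n = 241 per group

Sample size formula (two-sample t-test, normal approximation):
n = 2 · ((z_{α/2} + z_β) / d)²

z_{α/2} = 3.291 (for α = 0.001, two-sided)
z_β = 0.878 (for power = 0.81)
d = 0.38

n = 2 · ((3.291 + 0.878) / 0.38)²
n = 2 · (10.971)²
n ≈ 240.73
Round up to the next whole number: n = 241 per group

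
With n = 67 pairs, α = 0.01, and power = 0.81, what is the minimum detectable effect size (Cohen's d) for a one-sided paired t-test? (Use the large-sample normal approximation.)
d ≈ 0.39

Minimum detectable effect (paired t-test, normal approximation):
d = (z_α + z_β) / √n
d = (2.326 + 0.878) / √67
d = 3.204 / 8.185
d ≈ 0.39

By Cohen's convention (0.2 small / 0.5 medium / 0.8 large): small effect.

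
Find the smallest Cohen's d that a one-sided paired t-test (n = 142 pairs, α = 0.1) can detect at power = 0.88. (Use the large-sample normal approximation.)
d ≈ 0.21

Minimum detectable effect (paired t-test, normal approximation):
d = (z_α + z_β) / √n
d = (1.282 + 1.175) / √142
d = 2.457 / 11.916
d ≈ 0.21

By Cohen's convention (0.2 small / 0.5 medium / 0.8 large): small effect.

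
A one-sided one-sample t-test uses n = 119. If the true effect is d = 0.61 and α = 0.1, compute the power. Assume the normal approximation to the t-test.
Power ≈ 1.00

Power calculation (one-sample t-test, normal approximation):
z_β = d · √n - z_α
z_β = 0.61 · √119 - 1.282
z_β = 0.61 · 10.909 - 1.282
z_β = 5.373

Power = Φ(z_β) = Φ(5.373) ≈ 1.000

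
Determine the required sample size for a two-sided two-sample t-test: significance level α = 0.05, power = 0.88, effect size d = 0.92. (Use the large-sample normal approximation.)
n = 24 per group

Sample size formula (two-sample t-test, normal approximation):
n = 2 · ((z_{α/2} + z_β) / d)²

z_{α/2} = 1.960 (for α = 0.05, two-sided)
z_β = 1.175 (for power = 0.88)
d = 0.92

n = 2 · ((1.960 + 1.175) / 0.92)²
n = 2 · (3.408)²
n ≈ 23.23
Round up to the next whole number: n = 24 per group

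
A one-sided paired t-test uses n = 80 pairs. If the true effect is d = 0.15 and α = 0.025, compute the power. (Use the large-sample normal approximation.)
Power ≈ 0.27

Power calculation (paired t-test, normal approximation):
z_β = d · √n - z_α
z_β = 0.15 · √80 - 1.960
z_β = 0.15 · 8.944 - 1.960
z_β = -0.618

Power = Φ(z_β) = Φ(-0.618) ≈ 0.268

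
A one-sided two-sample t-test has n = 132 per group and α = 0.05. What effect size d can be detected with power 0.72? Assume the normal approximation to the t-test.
d ≈ 0.27

Minimum detectable effect (two-sample t-test, normal approximation):
d = (z_α + z_β) / √(n/2)
d = (1.645 + 0.583) / √(132/2)
d = 2.228 / 8.124
d ≈ 0.27

By Cohen's convention (0.2 small / 0.5 medium / 0.8 large): small effect.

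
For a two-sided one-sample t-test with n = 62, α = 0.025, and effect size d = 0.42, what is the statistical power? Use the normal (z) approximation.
Power ≈ 0.86

Power calculation (one-sample t-test, normal approximation):
z_β = d · √n - z_{α/2}
z_β = 0.42 · √62 - 2.241
z_β = 0.42 · 7.874 - 2.241
z_β = 1.066

Power = Φ(z_β) = Φ(1.066) ≈ 0.857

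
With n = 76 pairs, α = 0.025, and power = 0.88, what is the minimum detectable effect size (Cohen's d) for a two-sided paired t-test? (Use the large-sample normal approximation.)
d ≈ 0.39

Minimum detectable effect (paired t-test, normal approximation):
d = (z_{α/2} + z_β) / √n
d = (2.241 + 1.175) / √76
d = 3.416 / 8.718
d ≈ 0.39

By Cohen's convention (0.2 small / 0.5 medium / 0.8 large): small effect.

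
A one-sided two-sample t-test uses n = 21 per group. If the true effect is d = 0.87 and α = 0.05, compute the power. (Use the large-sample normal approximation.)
Power ≈ 0.88

Power calculation (two-sample t-test, normal approximation):
z_β = d · √(n/2) - z_α
z_β = 0.87 · √(21/2) - 1.645
z_β = 0.87 · 3.240 - 1.645
z_β = 1.174

Power = Φ(z_β) = Φ(1.174) ≈ 0.880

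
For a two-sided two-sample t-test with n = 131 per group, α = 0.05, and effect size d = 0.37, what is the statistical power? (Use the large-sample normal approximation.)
Power ≈ 0.85

Power calculation (two-sample t-test, normal approximation):
z_β = d · √(n/2) - z_{α/2}
z_β = 0.37 · √(131/2) - 1.960
z_β = 0.37 · 8.093 - 1.960
z_β = 1.035

Power = Φ(z_β) = Φ(1.035) ≈ 0.850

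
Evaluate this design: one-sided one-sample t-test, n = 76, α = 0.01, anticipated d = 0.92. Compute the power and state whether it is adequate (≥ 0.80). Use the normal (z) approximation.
Power ≈ 1.00; the study is adequately powered (power ≥ 0.80)

Power calculation (one-sample t-test, normal approximation):
z_β = d · √n - z_α
z_β = 0.92 · √76 - 2.326
z_β = 0.92 · 8.718 - 2.326
z_β = 5.694

Power = Φ(z_β) = Φ(5.694) ≈ 1.000

Effect size d = 0.92 is large by Cohen's convention (0.2/0.5/0.8).

Threshold: power ≥ 0.80 is conventionally adequate.
Power ≈ 1.00 → the study is adequately powered (power ≥ 0.80).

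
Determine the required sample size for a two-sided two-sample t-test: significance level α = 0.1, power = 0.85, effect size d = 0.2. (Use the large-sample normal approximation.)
n = 360 per group

Sample size formula (two-sample t-test, normal approximation):
n = 2 · ((z_{α/2} + z_β) / d)²

z_{α/2} = 1.645 (for α = 0.1, two-sided)
z_β = 1.036 (for power = 0.85)
d = 0.2

n = 2 · ((1.645 + 1.036) / 0.2)²
n = 2 · (13.405)²
n ≈ 359.39
Round up to the next whole number: n = 360 per group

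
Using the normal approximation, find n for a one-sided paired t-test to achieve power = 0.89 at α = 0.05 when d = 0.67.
n = 19 pairs

Sample size formula (paired t-test, normal approximation):
n = ((z_α + z_β) / d)²

z_α = 1.645 (for α = 0.05, one-sided)
z_β = 1.227 (for power = 0.89)
d = 0.67

n = ((1.645 + 1.227) / 0.67)²
n = (4.287)²
n ≈ 18.38
Round up to the next whole number: n = 19 pairs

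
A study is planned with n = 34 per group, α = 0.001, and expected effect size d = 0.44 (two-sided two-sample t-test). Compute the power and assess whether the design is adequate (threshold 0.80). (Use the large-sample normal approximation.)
Power ≈ 0.07; the study is underpowered (power < 0.80)

Power calculation (two-sample t-test, normal approximation):
z_β = d · √(n/2) - z_{α/2}
z_β = 0.44 · √(34/2) - 3.291
z_β = 0.44 · 4.123 - 3.291
z_β = -1.476

Power = Φ(z_β) = Φ(-1.476) ≈ 0.070

Effect size d = 0.44 is small by Cohen's convention (0.2/0.5/0.8).

Threshold: power ≥ 0.80 is conventionally adequate.
Power ≈ 0.07 → the study is underpowered (power < 0.80).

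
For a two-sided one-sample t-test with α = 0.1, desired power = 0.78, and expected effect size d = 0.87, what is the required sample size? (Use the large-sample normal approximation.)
n = 8

Sample size formula (one-sample t-test, normal approximation):
n = ((z_{α/2} + z_β) / d)²

z_{α/2} = 1.645 (for α = 0.1, two-sided)
z_β = 0.772 (for power = 0.78)
d = 0.87

n = ((1.645 + 0.772) / 0.87)²
n = (2.778)²
n ≈ 7.72
Round up to the next whole number: n = 8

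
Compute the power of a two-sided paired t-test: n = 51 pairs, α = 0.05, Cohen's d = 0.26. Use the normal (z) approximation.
Power ≈ 0.46

Power calculation (paired t-test, normal approximation):
z_β = d · √n - z_{α/2}
z_β = 0.26 · √51 - 1.960
z_β = 0.26 · 7.141 - 1.960
z_β = -0.103

Power = Φ(z_β) = Φ(-0.103) ≈ 0.459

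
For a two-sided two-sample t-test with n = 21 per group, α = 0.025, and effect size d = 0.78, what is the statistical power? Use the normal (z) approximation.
Power ≈ 0.61

Power calculation (two-sample t-test, normal approximation):
z_β = d · √(n/2) - z_{α/2}
z_β = 0.78 · √(21/2) - 2.241
z_β = 0.78 · 3.240 - 2.241
z_β = 0.286

Power = Φ(z_β) = Φ(0.286) ≈ 0.613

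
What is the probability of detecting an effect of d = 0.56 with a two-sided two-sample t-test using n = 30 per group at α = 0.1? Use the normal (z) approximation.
Power ≈ 0.70

Power calculation (two-sample t-test, normal approximation):
z_β = d · √(n/2) - z_{α/2}
z_β = 0.56 · √(30/2) - 1.645
z_β = 0.56 · 3.873 - 1.645
z_β = 0.524

Power = Φ(z_β) = Φ(0.524) ≈ 0.700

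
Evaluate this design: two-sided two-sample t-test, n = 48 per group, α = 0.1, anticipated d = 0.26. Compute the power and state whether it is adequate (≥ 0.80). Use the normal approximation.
Power ≈ 0.36; the study is underpowered (power < 0.80)

Power calculation (two-sample t-test, normal approximation):
z_β = d · √(n/2) - z_{α/2}
z_β = 0.26 · √(48/2) - 1.645
z_β = 0.26 · 4.899 - 1.645
z_β = -0.371

Power = Φ(z_β) = Φ(-0.371) ≈ 0.355

Effect size d = 0.26 is small by Cohen's convention (0.2/0.5/0.8).

Threshold: power ≥ 0.80 is conventionally adequate.
Power ≈ 0.36 → the study is underpowered (power < 0.80).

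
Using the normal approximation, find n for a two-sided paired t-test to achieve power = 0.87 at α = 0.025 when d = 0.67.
n = 26 pairs

Sample size formula (paired t-test, normal approximation):
n = ((z_{α/2} + z_β) / d)²

z_{α/2} = 2.241 (for α = 0.025, two-sided)
z_β = 1.126 (for power = 0.87)
d = 0.67

n = ((2.241 + 1.126) / 0.67)²
n = (5.025)²
n ≈ 25.25
Round up to the next whole number: n = 26 pairs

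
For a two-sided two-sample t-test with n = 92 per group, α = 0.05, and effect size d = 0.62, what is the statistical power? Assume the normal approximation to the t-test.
Power ≈ 0.99

Power calculation (two-sample t-test, normal approximation):
z_β = d · √(n/2) - z_{α/2}
z_β = 0.62 · √(92/2) - 1.960
z_β = 0.62 · 6.782 - 1.960
z_β = 2.245

Power = Φ(z_β) = Φ(2.245) ≈ 0.988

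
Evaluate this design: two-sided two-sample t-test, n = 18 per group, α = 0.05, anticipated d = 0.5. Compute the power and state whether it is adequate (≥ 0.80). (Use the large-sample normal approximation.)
Power ≈ 0.32; the study is underpowered (power < 0.80)

Power calculation (two-sample t-test, normal approximation):
z_β = d · √(n/2) - z_{α/2}
z_β = 0.5 · √(18/2) - 1.960
z_β = 0.5 · 3.000 - 1.960
z_β = -0.460

Power = Φ(z_β) = Φ(-0.460) ≈ 0.323

Effect size d = 0.5 is medium by Cohen's convention (0.2/0.5/0.8).

Threshold: power ≥ 0.80 is conventionally adequate.
Power ≈ 0.32 → the study is underpowered (power < 0.80).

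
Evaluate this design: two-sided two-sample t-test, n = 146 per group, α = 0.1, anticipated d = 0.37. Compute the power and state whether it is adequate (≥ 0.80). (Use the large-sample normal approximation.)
Power ≈ 0.94; the study is adequately powered (power ≥ 0.80)

Power calculation (two-sample t-test, normal approximation):
z_β = d · √(n/2) - z_{α/2}
z_β = 0.37 · √(146/2) - 1.645
z_β = 0.37 · 8.544 - 1.645
z_β = 1.516

Power = Φ(z_β) = Φ(1.516) ≈ 0.935

Effect size d = 0.37 is small by Cohen's convention (0.2/0.5/0.8).

Threshold: power ≥ 0.80 is conventionally adequate.
Power ≈ 0.94 → the study is adequately powered (power ≥ 0.80).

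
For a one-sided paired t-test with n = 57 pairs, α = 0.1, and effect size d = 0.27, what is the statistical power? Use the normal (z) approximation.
Power ≈ 0.78

Power calculation (paired t-test, normal approximation):
z_β = d · √n - z_α
z_β = 0.27 · √57 - 1.282
z_β = 0.27 · 7.550 - 1.282
z_β = 0.757

Power = Φ(z_β) = Φ(0.757) ≈ 0.775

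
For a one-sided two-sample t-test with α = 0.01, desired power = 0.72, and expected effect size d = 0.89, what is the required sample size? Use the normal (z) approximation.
n = 22 per group

Sample size formula (two-sample t-test, normal approximation):
n = 2 · ((z_α + z_β) / d)²

z_α = 2.326 (for α = 0.01, one-sided)
z_β = 0.583 (for power = 0.72)
d = 0.89

n = 2 · ((2.326 + 0.583) / 0.89)²
n = 2 · (3.269)²
n ≈ 21.37
Round up to the next whole number: n = 22 per group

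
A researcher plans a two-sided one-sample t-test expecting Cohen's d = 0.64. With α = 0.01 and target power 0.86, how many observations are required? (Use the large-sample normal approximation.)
n = 33

Sample size formula (one-sample t-test, normal approximation):
n = ((z_{α/2} + z_β) / d)²

z_{α/2} = 2.576 (for α = 0.01, two-sided)
z_β = 1.080 (for power = 0.86)
d = 0.64

n = ((2.576 + 1.080) / 0.64)²
n = (5.713)²
n ≈ 32.64
Round up to the next whole number: n = 33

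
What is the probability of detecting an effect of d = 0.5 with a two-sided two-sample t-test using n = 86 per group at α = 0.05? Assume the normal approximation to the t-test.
Power ≈ 0.91

Power calculation (two-sample t-test, normal approximation):
z_β = d · √(n/2) - z_{α/2}
z_β = 0.5 · √(86/2) - 1.960
z_β = 0.5 · 6.557 - 1.960
z_β = 1.319

Power = Φ(z_β) = Φ(1.319) ≈ 0.906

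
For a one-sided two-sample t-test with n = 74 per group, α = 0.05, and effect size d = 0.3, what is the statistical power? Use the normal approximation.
Power ≈ 0.57

Power calculation (two-sample t-test, normal approximation):
z_β = d · √(n/2) - z_α
z_β = 0.3 · √(74/2) - 1.645
z_β = 0.3 · 6.083 - 1.645
z_β = 0.180

Power = Φ(z_β) = Φ(0.180) ≈ 0.571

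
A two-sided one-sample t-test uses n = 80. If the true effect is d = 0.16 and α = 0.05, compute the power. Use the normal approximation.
Power ≈ 0.30

Power calculation (one-sample t-test, normal approximation):
z_β = d · √n - z_{α/2}
z_β = 0.16 · √80 - 1.960
z_β = 0.16 · 8.944 - 1.960
z_β = -0.529

Power = Φ(z_β) = Φ(-0.529) ≈ 0.298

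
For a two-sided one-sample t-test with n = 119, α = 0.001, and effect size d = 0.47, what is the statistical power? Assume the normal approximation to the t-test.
Power ≈ 0.97

Power calculation (one-sample t-test, normal approximation):
z_β = d · √n - z_{α/2}
z_β = 0.47 · √119 - 3.291
z_β = 0.47 · 10.909 - 3.291
z_β = 1.837

Power = Φ(z_β) = Φ(1.837) ≈ 0.967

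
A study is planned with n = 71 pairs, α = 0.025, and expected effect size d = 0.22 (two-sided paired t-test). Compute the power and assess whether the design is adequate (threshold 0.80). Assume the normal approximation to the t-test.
Power ≈ 0.35; the study is underpowered (power < 0.80)

Power calculation (paired t-test, normal approximation):
z_β = d · √n - z_{α/2}
z_β = 0.22 · √71 - 2.241
z_β = 0.22 · 8.426 - 2.241
z_β = -0.388

Power = Φ(z_β) = Φ(-0.388) ≈ 0.349

Effect size d = 0.22 is small by Cohen's convention (0.2/0.5/0.8).

Threshold: power ≥ 0.80 is conventionally adequate.
Power ≈ 0.35 → the study is underpowered (power < 0.80).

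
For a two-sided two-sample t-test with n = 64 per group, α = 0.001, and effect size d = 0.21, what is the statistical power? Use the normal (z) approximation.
Power ≈ 0.02

Power calculation (two-sample t-test, normal approximation):
z_β = d · √(n/2) - z_{α/2}
z_β = 0.21 · √(64/2) - 3.291
z_β = 0.21 · 5.657 - 3.291
z_β = -2.103

Power = Φ(z_β) = Φ(-2.103) ≈ 0.018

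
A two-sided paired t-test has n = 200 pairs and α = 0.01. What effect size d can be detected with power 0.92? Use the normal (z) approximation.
d ≈ 0.28

Minimum detectable effect (paired t-test, normal approximation):
d = (z_{α/2} + z_β) / √n
d = (2.576 + 1.405) / √200
d = 3.981 / 14.142
d ≈ 0.28

By Cohen's convention (0.2 small / 0.5 medium / 0.8 large): small effect.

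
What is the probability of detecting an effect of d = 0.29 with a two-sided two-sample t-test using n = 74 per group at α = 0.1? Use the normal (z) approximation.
Power ≈ 0.55

Power calculation (two-sample t-test, normal approximation):
z_β = d · √(n/2) - z_{α/2}
z_β = 0.29 · √(74/2) - 1.645
z_β = 0.29 · 6.083 - 1.645
z_β = 0.119

Power = Φ(z_β) = Φ(0.119) ≈ 0.547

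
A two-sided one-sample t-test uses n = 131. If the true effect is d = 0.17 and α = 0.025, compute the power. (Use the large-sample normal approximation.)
Power ≈ 0.38

Power calculation (one-sample t-test, normal approximation):
z_β = d · √n - z_{α/2}
z_β = 0.17 · √131 - 2.241
z_β = 0.17 · 11.446 - 2.241
z_β = -0.296

Power = Φ(z_β) = Φ(-0.296) ≈ 0.384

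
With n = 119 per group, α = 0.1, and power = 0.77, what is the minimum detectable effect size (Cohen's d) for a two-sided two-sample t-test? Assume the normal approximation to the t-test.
d ≈ 0.31

Minimum detectable effect (two-sample t-test, normal approximation):
d = (z_{α/2} + z_β) / √(n/2)
d = (1.645 + 0.739) / √(119/2)
d = 2.384 / 7.714
d ≈ 0.31

By Cohen's convention (0.2 small / 0.5 medium / 0.8 large): small effect.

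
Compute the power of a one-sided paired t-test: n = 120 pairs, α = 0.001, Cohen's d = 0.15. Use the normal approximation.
Power ≈ 0.07

Power calculation (paired t-test, normal approximation):
z_β = d · √n - z_α
z_β = 0.15 · √120 - 3.090
z_β = 0.15 · 10.954 - 3.090
z_β = -1.447

Power = Φ(z_β) = Φ(-1.447) ≈ 0.074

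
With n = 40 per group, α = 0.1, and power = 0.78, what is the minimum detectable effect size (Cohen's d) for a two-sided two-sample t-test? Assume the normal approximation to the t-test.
d ≈ 0.54

Minimum detectable effect (two-sample t-test, normal approximation):
d = (z_{α/2} + z_β) / √(n/2)
d = (1.645 + 0.772) / √(40/2)
d = 2.417 / 4.472
d ≈ 0.54

By Cohen's convention (0.2 small / 0.5 medium / 0.8 large): medium effect.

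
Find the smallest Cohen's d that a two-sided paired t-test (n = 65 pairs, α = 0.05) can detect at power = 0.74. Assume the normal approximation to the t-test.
d ≈ 0.32

Minimum detectable effect (paired t-test, normal approximation):
d = (z_{α/2} + z_β) / √n
d = (1.960 + 0.643) / √65
d = 2.603 / 8.062
d ≈ 0.32

By Cohen's convention (0.2 small / 0.5 medium / 0.8 large): small effect.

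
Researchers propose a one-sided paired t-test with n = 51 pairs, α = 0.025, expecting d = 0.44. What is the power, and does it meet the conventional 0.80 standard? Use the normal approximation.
Power ≈ 0.88; the study is adequately powered (power ≥ 0.80)

Power calculation (paired t-test, normal approximation):
z_β = d · √n - z_α
z_β = 0.44 · √51 - 1.960
z_β = 0.44 · 7.141 - 1.960
z_β = 1.182

Power = Φ(z_β) = Φ(1.182) ≈ 0.881

Effect size d = 0.44 is small by Cohen's convention (0.2/0.5/0.8).

Threshold: power ≥ 0.80 is conventionally adequate.
Power ≈ 0.88 → the study is adequately powered (power ≥ 0.80).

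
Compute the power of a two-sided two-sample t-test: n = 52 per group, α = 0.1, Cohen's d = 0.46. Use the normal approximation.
Power ≈ 0.76

Power calculation (two-sample t-test, normal approximation):
z_β = d · √(n/2) - z_{α/2}
z_β = 0.46 · √(52/2) - 1.645
z_β = 0.46 · 5.099 - 1.645
z_β = 0.701

Power = Φ(z_β) = Φ(0.701) ≈ 0.758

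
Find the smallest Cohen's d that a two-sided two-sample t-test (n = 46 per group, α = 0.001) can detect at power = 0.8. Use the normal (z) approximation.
d ≈ 0.86

Minimum detectable effect (two-sample t-test, normal approximation):
d = (z_{α/2} + z_β) / √(n/2)
d = (3.291 + 0.842) / √(46/2)
d = 4.132 / 4.796
d ≈ 0.86

By Cohen's convention (0.2 small / 0.5 medium / 0.8 large): large effect.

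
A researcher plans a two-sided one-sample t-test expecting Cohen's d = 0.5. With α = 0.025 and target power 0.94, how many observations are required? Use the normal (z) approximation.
n = 58

Sample size formula (one-sample t-test, normal approximation):
n = ((z_{α/2} + z_β) / d)²

z_{α/2} = 2.241 (for α = 0.025, two-sided)
z_β = 1.555 (for power = 0.94)
d = 0.5

n = ((2.241 + 1.555) / 0.5)²
n = (7.592)²
n ≈ 57.64
Round up to the next whole number: n = 58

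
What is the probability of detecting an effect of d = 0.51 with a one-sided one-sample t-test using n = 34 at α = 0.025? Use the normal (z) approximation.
Power ≈ 0.84

Power calculation (one-sample t-test, normal approximation):
z_β = d · √n - z_α
z_β = 0.51 · √34 - 1.960
z_β = 0.51 · 5.831 - 1.960
z_β = 1.014

Power = Φ(z_β) = Φ(1.014) ≈ 0.845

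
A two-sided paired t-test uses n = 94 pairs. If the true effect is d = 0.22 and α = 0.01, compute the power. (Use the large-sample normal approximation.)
Power ≈ 0.33

Power calculation (paired t-test, normal approximation):
z_β = d · √n - z_{α/2}
z_β = 0.22 · √94 - 2.576
z_β = 0.22 · 9.695 - 2.576
z_β = -0.443

Power = Φ(z_β) = Φ(-0.443) ≈ 0.329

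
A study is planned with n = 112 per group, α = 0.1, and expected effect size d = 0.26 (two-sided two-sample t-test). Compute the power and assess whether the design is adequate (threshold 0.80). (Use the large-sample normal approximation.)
Power ≈ 0.62; the study is underpowered (power < 0.80)

Power calculation (two-sample t-test, normal approximation):
z_β = d · √(n/2) - z_{α/2}
z_β = 0.26 · √(112/2) - 1.645
z_β = 0.26 · 7.483 - 1.645
z_β = 0.301

Power = Φ(z_β) = Φ(0.301) ≈ 0.618

Effect size d = 0.26 is small by Cohen's convention (0.2/0.5/0.8).

Threshold: power ≥ 0.80 is conventionally adequate.
Power ≈ 0.62 → the study is underpowered (power < 0.80).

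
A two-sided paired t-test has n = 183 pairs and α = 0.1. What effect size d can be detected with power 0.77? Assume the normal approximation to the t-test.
d ≈ 0.18

Minimum detectable effect (paired t-test, normal approximation):
d = (z_{α/2} + z_β) / √n
d = (1.645 + 0.739) / √183
d = 2.384 / 13.528
d ≈ 0.18

By Cohen's convention (0.2 small / 0.5 medium / 0.8 large): very small effect.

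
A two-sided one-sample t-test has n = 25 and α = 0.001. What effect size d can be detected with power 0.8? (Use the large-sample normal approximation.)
d ≈ 0.83

Minimum detectable effect (one-sample t-test, normal approximation):
d = (z_{α/2} + z_β) / √n
d = (3.291 + 0.842) / √25
d = 4.132 / 5.000
d ≈ 0.83

By Cohen's convention (0.2 small / 0.5 medium / 0.8 large): large effect.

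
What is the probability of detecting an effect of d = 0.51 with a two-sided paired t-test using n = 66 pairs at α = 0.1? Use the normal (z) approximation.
Power ≈ 0.99

Power calculation (paired t-test, normal approximation):
z_β = d · √n - z_{α/2}
z_β = 0.51 · √66 - 1.645
z_β = 0.51 · 8.124 - 1.645
z_β = 2.498

Power = Φ(z_β) = Φ(2.498) ≈ 0.994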